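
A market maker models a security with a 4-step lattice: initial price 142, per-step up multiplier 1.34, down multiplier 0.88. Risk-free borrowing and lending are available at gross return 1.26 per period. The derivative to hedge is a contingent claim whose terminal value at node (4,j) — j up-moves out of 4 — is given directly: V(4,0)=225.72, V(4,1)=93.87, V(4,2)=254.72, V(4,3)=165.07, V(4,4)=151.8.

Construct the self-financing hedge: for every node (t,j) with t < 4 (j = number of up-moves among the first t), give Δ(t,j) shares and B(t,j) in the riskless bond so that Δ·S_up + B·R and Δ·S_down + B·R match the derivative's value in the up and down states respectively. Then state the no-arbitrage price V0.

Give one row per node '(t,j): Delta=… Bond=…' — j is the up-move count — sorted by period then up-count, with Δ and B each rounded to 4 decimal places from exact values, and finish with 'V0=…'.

(0,0): Delta=-0.2146 Bond=97.4450
(1,0): Delta=-0.2076 Bond=121.9148
(1,1): Delta=-0.2155 Bond=122.9630
(2,0): Delta=1.7250 Bond=-58.9131
(2,1): Delta=-0.4748 Bond=198.3549
(2,2): Delta=-0.1797 Bond=145.7919
(3,0): Delta=-2.9620 Bond=379.3292
(3,1): Delta=2.3730 Bond=-169.7167
(3,2): Delta=-0.8686 Bond=338.2733
(3,3): Delta=-0.0844 Bond=151.1556
V0=66.9757

Under the risk-neutral measure, an up-move has probability p* = (R−d)/(u−d) = 0.8261 and values discount at R = 1.26.
At expiry t=4: V(4,0)=225.7200, V(4,1)=93.8700, V(4,2)=254.7200, V(4,3)=165.0700, V(4,4)=151.8000
(3,0): S=96.7690. Δ = (V_up−V_dn)/(S_up−S_dn) = (93.8700−225.7200)/(129.6705−85.1567) = -2.9620. V = [p*·93.8700 + (1−p*)·225.7200]/1.26 = 92.6988. B = V − Δ·S = 379.3292.
(3,1): S=147.3528. Δ = (V_up−V_dn)/(S_up−S_dn) = (254.7200−93.8700)/(197.4528−129.6705) = 2.3730. V = [p*·254.7200 + (1−p*)·93.8700]/1.26 = 179.9572. B = V − Δ·S = -169.7167.
(3,2): S=224.3782. Δ = (V_up−V_dn)/(S_up−S_dn) = (165.0700−254.7200)/(300.6668−197.4528) = -0.8686. V = [p*·165.0700 + (1−p*)·254.7200]/1.26 = 143.3820. B = V − Δ·S = 338.2733.
(3,3): S=341.6668. Δ = (V_up−V_dn)/(S_up−S_dn) = (151.8000−165.0700)/(457.8335−300.6668) = -0.0844. V = [p*·151.8000 + (1−p*)·165.0700]/1.26 = 122.3078. B = V − Δ·S = 151.1556.
(2,0): S=109.9648. Δ = (V_up−V_dn)/(S_up−S_dn) = (179.9572−92.6988)/(147.3528−96.7690) = 1.7250. V = [p*·179.9572 + (1−p*)·92.6988]/1.26 = 130.7792. B = V − Δ·S = -58.9131.
(2,1): S=167.4464. Δ = (V_up−V_dn)/(S_up−S_dn) = (143.3820−179.9572)/(224.3782−147.3528) = -0.4748. V = [p*·143.3820 + (1−p*)·179.9572]/1.26 = 118.8436. B = V − Δ·S = 198.3549.
(2,2): S=254.9752. Δ = (V_up−V_dn)/(S_up−S_dn) = (122.3078−143.3820)/(341.6668−224.3782) = -0.1797. V = [p*·122.3078 + (1−p*)·143.3820]/1.26 = 99.9785. B = V − Δ·S = 145.7919.
(1,0): S=124.9600. Δ = (V_up−V_dn)/(S_up−S_dn) = (118.8436−130.7792)/(167.4464−109.9648) = -0.2076. V = [p*·118.8436 + (1−p*)·130.7792]/1.26 = 95.9677. B = V − Δ·S = 121.9148.
(1,1): S=190.2800. Δ = (V_up−V_dn)/(S_up−S_dn) = (99.9785−118.8436)/(254.9752−167.4464) = -0.2155. V = [p*·99.9785 + (1−p*)·118.8436]/1.26 = 81.9519. B = V − Δ·S = 122.9630.
(0,0): S=142.0000. Δ = (V_up−V_dn)/(S_up−S_dn) = (81.9519−95.9677)/(190.2800−124.9600) = -0.2146. V = [p*·81.9519 + (1−p*)·95.9677]/1.26 = 66.9757. B = V − Δ·S = 97.4450.
The time-0 hedge costs 66.9757, which is the no-arbitrage price.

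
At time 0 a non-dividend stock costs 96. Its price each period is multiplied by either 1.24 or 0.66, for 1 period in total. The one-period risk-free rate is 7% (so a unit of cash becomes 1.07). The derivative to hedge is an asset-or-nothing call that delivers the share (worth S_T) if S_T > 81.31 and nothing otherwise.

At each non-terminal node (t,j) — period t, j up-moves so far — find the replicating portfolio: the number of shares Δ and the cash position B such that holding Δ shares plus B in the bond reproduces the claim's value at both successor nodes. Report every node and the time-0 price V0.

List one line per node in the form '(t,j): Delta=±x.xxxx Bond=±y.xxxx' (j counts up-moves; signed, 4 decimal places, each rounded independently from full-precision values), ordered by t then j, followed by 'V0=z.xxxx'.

(0,0): Delta=2.1379 Bond=-126.5975
V0=78.6439

The replicating-portfolio and risk-neutral prices coincide; use p* = (1.07−0.66)/(1.24−0.66) = 0.7069 for the latter.
Terminal payoffs: V(1,0)=0.0000, V(1,1)=119.0400
  t=0,j=0: stock 96.0000 → up 119.0400 (V=119.0400), down 63.3600 (V=0.0000). Price 78.6439; hedge Δ=2.1379, bond B=-126.5975.
Check: Δ(0,0)·S0 + B(0,0) = 78.6439 = V0.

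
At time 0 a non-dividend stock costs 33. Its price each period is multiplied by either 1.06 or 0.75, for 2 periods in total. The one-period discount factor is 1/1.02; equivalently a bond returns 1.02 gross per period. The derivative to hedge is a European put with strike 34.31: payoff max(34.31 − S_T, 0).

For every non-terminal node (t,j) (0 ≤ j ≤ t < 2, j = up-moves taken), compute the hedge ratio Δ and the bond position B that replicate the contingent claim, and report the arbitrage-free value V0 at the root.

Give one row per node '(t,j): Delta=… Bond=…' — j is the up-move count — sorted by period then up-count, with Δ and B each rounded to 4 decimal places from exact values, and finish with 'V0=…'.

Under the risk-neutral measure, an up-move has probability p* = (R−d)/(u−d) = 0.8710 and values discount at R = 1.02.
Payoff layer (t=2): V(2,0)=15.7475, V(2,1)=8.0750, V(2,2)=0.0000
Node (1,0) S=24.7500: V=(p*·8.0750+(1−p*)·15.7475)/1.02=8.8873; Δ=(8.0750−15.7475)/(26.2350−18.5625)=-1.0000; B=V−Δ·S=33.6373
Node (1,1) S=34.9800: V=(p*·0.0000+(1−p*)·8.0750)/1.02=1.0215; Δ=(0.0000−8.0750)/(37.0788−26.2350)=-0.7447; B=V−Δ·S=27.0699
Node (0,0) S=33.0000: V=(p*·1.0215+(1−p*)·8.8873)/1.02=1.9965; Δ=(1.0215−8.8873)/(34.9800−24.7500)=-0.7689; B=V−Δ·S=27.3699
Root portfolio cost Δ·33+B reproduces V0=1.9965.

(0,0): Delta=-0.7689 Bond=27.3699
(1,0): Delta=-1.0000 Bond=33.6373
(1,1): Delta=-0.7447 Bond=27.0699
V0=1.9965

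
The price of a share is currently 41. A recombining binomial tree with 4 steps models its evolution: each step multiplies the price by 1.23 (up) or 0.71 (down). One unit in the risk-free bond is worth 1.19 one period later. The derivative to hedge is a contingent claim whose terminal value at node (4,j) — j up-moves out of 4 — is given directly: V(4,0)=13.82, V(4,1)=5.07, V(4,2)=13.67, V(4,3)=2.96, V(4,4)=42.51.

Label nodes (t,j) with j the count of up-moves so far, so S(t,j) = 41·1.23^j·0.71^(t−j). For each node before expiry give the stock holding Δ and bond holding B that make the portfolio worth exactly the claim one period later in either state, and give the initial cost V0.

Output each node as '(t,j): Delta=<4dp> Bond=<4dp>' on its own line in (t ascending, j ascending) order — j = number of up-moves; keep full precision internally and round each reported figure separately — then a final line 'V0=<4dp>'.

(0,0): Delta=0.8110 Bond=-17.2935
(1,0): Delta=-0.3712 Bond=13.8342
(1,1): Delta=0.8679 Bond=-23.4471
(2,0): Delta=0.5681 Bond=-2.9496
(2,1): Delta=-0.4163 Bond=18.0804
(2,2): Delta=0.9297 Bond=-31.7339
(3,0): Delta=-1.1467 Bond=21.6530
(3,1): Delta=0.6506 Bond=-5.6070
(3,2): Delta=-0.4677 Bond=23.7759
(3,3): Delta=0.9969 Bond=-42.8916
V0=15.9585

Risk-neutral probability p* = (R−d)/(u−d) = (1.19−0.71)/(1.23−0.71) = 0.9231.
Payoff layer (t=4): V(4,0)=13.8200, V(4,1)=5.0700, V(4,2)=13.6700, V(4,3)=2.9600, V(4,4)=42.5100
  t=3,j=0: stock 14.6744 → up 18.0495 (V=5.0700), down 10.4188 (V=13.8200). Price 4.8261; hedge Δ=-1.1467, bond B=21.6530.
  t=3,j=1: stock 25.4218 → up 31.2688 (V=13.6700), down 18.0495 (V=5.0700). Price 10.9315; hedge Δ=0.6506, bond B=-5.6070.
  t=3,j=2: stock 44.0405 → up 54.1698 (V=2.9600), down 31.2688 (V=13.6700). Price 3.1797; hedge Δ=-0.4677, bond B=23.7759.
  t=3,j=3: stock 76.2955 → up 93.8435 (V=42.5100), down 54.1698 (V=2.9600). Price 33.1661; hedge Δ=0.9969, bond B=-42.8916.
  t=2,j=0: stock 20.6681 → up 25.4218 (V=10.9315), down 14.6744 (V=4.8261). Price 8.7915; hedge Δ=0.5681, bond B=-2.9496.
  t=2,j=1: stock 35.8053 → up 44.0405 (V=3.1797), down 25.4218 (V=10.9315). Price 3.1731; hedge Δ=-0.4163, bond B=18.0804.
  t=2,j=2: stock 62.0289 → up 76.2955 (V=33.1661), down 44.0405 (V=3.1797). Price 25.9323; hedge Δ=0.9297, bond B=-31.7339.
  t=1,j=0: stock 29.1100 → up 35.8053 (V=3.1731), down 20.6681 (V=8.7915). Price 3.0297; hedge Δ=-0.3712, bond B=13.8342.
  t=1,j=1: stock 50.4300 → up 62.0289 (V=25.9323), down 35.8053 (V=3.1731). Price 20.3207; hedge Δ=0.8679, bond B=-23.4471.
  t=0,j=0: stock 41.0000 → up 50.4300 (V=20.3207), down 29.1100 (V=3.0297). Price 15.9585; hedge Δ=0.8110, bond B=-17.2935.
Self-financing check: at every node Δ·S+B equals the discounted successor values.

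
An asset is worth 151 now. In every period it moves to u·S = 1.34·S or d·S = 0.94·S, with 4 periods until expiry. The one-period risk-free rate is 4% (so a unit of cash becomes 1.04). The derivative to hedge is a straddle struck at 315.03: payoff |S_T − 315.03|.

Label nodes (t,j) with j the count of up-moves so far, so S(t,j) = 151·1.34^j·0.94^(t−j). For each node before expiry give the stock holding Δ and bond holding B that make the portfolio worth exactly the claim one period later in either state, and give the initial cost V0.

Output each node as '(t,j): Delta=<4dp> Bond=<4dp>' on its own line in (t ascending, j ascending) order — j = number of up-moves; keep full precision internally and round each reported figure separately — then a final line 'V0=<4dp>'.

(0,0): Delta=-0.8235 Bond=245.9062
(1,0): Delta=-0.9461 Bond=273.1422
(1,1): Delta=-0.5655 Bond=203.5432
(2,0): Delta=-1.0000 Bond=291.2629
(2,1): Delta=-0.8326 Bond=262.4828
(2,2): Delta=-0.0035 Bond=59.2911
(3,0): Delta=-1.0000 Bond=302.9135
(3,1): Delta=-1.0000 Bond=302.9135
(3,2): Delta=-0.4803 Bond=183.1882
(3,3): Delta=1.0000 Bond=-302.9135
V0=121.5595

Risk-neutral probability p* = (R−d)/(u−d) = (1.04−0.94)/(1.34−0.94) = 0.2500.
At expiry t=4: V(4,0)=197.1369, V(4,1)=146.9696, V(4,2)=75.4546, V(4,3)=26.4924, V(4,4)=171.8211
Node (3,0) S=125.4182: V=(p*·146.9696+(1−p*)·197.1369)/1.04=177.4953; Δ=(146.9696−197.1369)/(168.0604−117.8931)=-1.0000; B=V−Δ·S=302.9135
Node (3,1) S=178.7876: V=(p*·75.4546+(1−p*)·146.9696)/1.04=124.1258; Δ=(75.4546−146.9696)/(239.5754−168.0604)=-1.0000; B=V−Δ·S=302.9135
Node (3,2) S=254.8675: V=(p*·26.4924+(1−p*)·75.4546)/1.04=60.7827; Δ=(26.4924−75.4546)/(341.5224−239.5754)=-0.4803; B=V−Δ·S=183.1882
Node (3,3) S=363.3217: V=(p*·171.8211+(1−p*)·26.4924)/1.04=60.4082; Δ=(171.8211−26.4924)/(486.8511−341.5224)=1.0000; B=V−Δ·S=-302.9135
Node (2,0) S=133.4236: V=(p*·124.1258+(1−p*)·177.4953)/1.04=157.8393; Δ=(124.1258−177.4953)/(178.7876−125.4182)=-1.0000; B=V−Δ·S=291.2629
Node (2,1) S=190.1996: V=(p*·60.7827+(1−p*)·124.1258)/1.04=104.1251; Δ=(60.7827−124.1258)/(254.8675−178.7876)=-0.8326; B=V−Δ·S=262.4828
Node (2,2) S=271.1356: V=(p*·60.4082+(1−p*)·60.7827)/1.04=58.3549; Δ=(60.4082−60.7827)/(363.3217−254.8675)=-0.0035; B=V−Δ·S=59.2911
Node (1,0) S=141.9400: V=(p*·104.1251+(1−p*)·157.8393)/1.04=138.8565; Δ=(104.1251−157.8393)/(190.1996−133.4236)=-0.9461; B=V−Δ·S=273.1422
Node (1,1) S=202.3400: V=(p*·58.3549+(1−p*)·104.1251)/1.04=89.1178; Δ=(58.3549−104.1251)/(271.1356−190.1996)=-0.5655; B=V−Δ·S=203.5432
Node (0,0) S=151.0000: V=(p*·89.1178+(1−p*)·138.8565)/1.04=121.5595; Δ=(89.1178−138.8565)/(202.3400−141.9400)=-0.8235; B=V−Δ·S=245.9062
Each (Δ,B) replicates both successor values, so the strategy is self-financing and V0 is arbitrage-free.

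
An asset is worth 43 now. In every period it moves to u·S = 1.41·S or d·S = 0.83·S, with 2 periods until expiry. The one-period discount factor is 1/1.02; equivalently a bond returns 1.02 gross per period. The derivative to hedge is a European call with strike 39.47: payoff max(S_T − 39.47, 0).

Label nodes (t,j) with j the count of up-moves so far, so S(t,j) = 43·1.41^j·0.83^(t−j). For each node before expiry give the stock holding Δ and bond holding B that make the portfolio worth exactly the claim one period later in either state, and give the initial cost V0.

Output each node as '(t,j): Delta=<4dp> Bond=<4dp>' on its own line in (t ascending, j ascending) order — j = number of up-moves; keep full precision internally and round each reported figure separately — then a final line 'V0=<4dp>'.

Under the risk-neutral measure, an up-move has probability p* = (R−d)/(u−d) = 0.3276 and values discount at R = 1.02.
At expiry t=2: V(2,0)=0.0000, V(2,1)=10.8529, V(2,2)=46.0183
  t=1,j=0: stock 35.6900 → up 50.3229 (V=10.8529), down 29.6227 (V=0.0000). Price 3.4855; hedge Δ=0.5243, bond B=-15.2263.
  t=1,j=1: stock 60.6300 → up 85.4883 (V=46.0183), down 50.3229 (V=10.8529). Price 21.9339; hedge Δ=1.0000, bond B=-38.6961.
  t=0,j=0: stock 43.0000 → up 60.6300 (V=21.9339), down 35.6900 (V=3.4855). Price 9.3421; hedge Δ=0.7397, bond B=-22.4654.
The time-0 hedge costs 9.3421, which is the no-arbitrage price.

(0,0): Delta=0.7397 Bond=-22.4654
(1,0): Delta=0.5243 Bond=-15.2263
(1,1): Delta=1.0000 Bond=-38.6961
V0=9.3421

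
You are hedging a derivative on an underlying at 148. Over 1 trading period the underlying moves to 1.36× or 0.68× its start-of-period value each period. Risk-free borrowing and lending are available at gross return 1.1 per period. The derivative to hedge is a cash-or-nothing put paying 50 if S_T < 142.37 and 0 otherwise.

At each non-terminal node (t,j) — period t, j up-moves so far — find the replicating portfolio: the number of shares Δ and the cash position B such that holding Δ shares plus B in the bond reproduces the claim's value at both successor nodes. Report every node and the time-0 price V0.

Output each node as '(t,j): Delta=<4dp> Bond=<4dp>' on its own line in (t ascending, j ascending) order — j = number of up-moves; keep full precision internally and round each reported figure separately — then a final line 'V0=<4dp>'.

(0,0): Delta=-0.4968 Bond=90.9091
V0=17.3797

Under the risk-neutral measure, an up-move has probability p* = (R−d)/(u−d) = 0.6176 and values discount at R = 1.1.
Terminal values V(1,·): V(1,0)=50.0000, V(1,1)=0.0000
  t=0,j=0: stock 148.0000 → up 201.2800 (V=0.0000), down 100.6400 (V=50.0000). Price 17.3797; hedge Δ=-0.4968, bond B=90.9091.
Self-financing check: at every node Δ·S+B equals the discounted successor values.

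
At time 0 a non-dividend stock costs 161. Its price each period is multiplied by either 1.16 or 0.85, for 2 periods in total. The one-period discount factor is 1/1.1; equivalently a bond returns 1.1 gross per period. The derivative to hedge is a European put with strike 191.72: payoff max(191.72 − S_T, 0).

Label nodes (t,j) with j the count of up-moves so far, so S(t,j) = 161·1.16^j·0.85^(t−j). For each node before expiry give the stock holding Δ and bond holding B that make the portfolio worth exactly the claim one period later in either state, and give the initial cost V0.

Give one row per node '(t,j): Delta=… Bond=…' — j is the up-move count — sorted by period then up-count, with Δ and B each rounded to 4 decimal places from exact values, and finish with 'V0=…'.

Under the risk-neutral measure, an up-move has probability p* = (R−d)/(u−d) = 0.8065 and values discount at R = 1.1.
At expiry t=2: V(2,0)=75.3975, V(2,1)=32.9740, V(2,2)=0.0000
(1,0): S=136.8500. Δ = (V_up−V_dn)/(S_up−S_dn) = (32.9740−75.3975)/(158.7460−116.3225) = -1.0000. V = [p*·32.9740 + (1−p*)·75.3975]/1.1 = 37.4409. B = V − Δ·S = 174.2909.
(1,1): S=186.7600. Δ = (V_up−V_dn)/(S_up−S_dn) = (0.0000−32.9740)/(216.6416−158.7460) = -0.5695. V = [p*·0.0000 + (1−p*)·32.9740]/1.1 = 5.8019. B = V − Δ·S = 112.1696.
(0,0): S=161.0000. Δ = (V_up−V_dn)/(S_up−S_dn) = (5.8019−37.4409)/(186.7600−136.8500) = -0.6339. V = [p*·5.8019 + (1−p*)·37.4409]/1.1 = 10.8414. B = V − Δ·S = 112.9028.
Check: Δ(0,0)·S0 + B(0,0) = 10.8414 = V0.

(0,0): Delta=-0.6339 Bond=112.9028
(1,0): Delta=-1.0000 Bond=174.2909
(1,1): Delta=-0.5695 Bond=112.1696
V0=10.8414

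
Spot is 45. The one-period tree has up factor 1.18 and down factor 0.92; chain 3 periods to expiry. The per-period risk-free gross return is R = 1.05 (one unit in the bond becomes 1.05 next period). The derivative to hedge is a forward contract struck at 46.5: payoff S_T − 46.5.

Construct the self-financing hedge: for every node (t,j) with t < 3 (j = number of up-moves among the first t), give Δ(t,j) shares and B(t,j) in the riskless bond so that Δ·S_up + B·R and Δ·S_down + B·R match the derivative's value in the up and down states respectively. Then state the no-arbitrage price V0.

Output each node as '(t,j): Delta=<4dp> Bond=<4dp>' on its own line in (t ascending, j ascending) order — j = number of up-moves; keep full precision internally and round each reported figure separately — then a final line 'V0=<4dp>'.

(0,0): Delta=1.0000 Bond=-40.1684
(1,0): Delta=1.0000 Bond=-42.1769
(1,1): Delta=1.0000 Bond=-42.1769
(2,0): Delta=1.0000 Bond=-44.2857
(2,1): Delta=1.0000 Bond=-44.2857
(2,2): Delta=1.0000 Bond=-44.2857
V0=4.8316

Under the risk-neutral measure, an up-move has probability p* = (R−d)/(u−d) = 0.5000 and values discount at R = 1.05.
Payoff layer (t=3): V(3,0)=-11.4590, V(3,1)=-1.5562, V(3,2)=11.1454, V(3,3)=27.4364
  t=2,j=0: stock 38.0880 → up 44.9438 (V=-1.5562), down 35.0410 (V=-11.4590). Price -6.1977; hedge Δ=1.0000, bond B=-44.2857.
  t=2,j=1: stock 48.8520 → up 57.6454 (V=11.1454), down 44.9438 (V=-1.5562). Price 4.5663; hedge Δ=1.0000, bond B=-44.2857.
  t=2,j=2: stock 62.6580 → up 73.9364 (V=27.4364), down 57.6454 (V=11.1454). Price 18.3723; hedge Δ=1.0000, bond B=-44.2857.
  t=1,j=0: stock 41.4000 → up 48.8520 (V=4.5663), down 38.0880 (V=-6.1977). Price -0.7769; hedge Δ=1.0000, bond B=-42.1769.
  t=1,j=1: stock 53.1000 → up 62.6580 (V=18.3723), down 48.8520 (V=4.5663). Price 10.9231; hedge Δ=1.0000, bond B=-42.1769.
  t=0,j=0: stock 45.0000 → up 53.1000 (V=10.9231), down 41.4000 (V=-0.7769). Price 4.8316; hedge Δ=1.0000, bond B=-40.1684.
Check: Δ(0,0)·S0 + B(0,0) = 4.8316 = V0.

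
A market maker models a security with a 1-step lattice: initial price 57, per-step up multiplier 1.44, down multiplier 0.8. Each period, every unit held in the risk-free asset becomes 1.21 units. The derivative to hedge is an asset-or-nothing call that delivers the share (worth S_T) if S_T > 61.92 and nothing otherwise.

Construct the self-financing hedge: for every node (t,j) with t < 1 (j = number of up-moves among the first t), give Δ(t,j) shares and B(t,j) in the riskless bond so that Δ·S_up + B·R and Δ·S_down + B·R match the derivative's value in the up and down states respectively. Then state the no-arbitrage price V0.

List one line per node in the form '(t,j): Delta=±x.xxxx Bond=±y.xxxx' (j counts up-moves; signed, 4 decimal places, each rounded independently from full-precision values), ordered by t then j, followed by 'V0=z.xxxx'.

Since d<R<u, set p* = (R−d)/(u−d) = 0.6406; price each node as the discounted p*-expectation of its children.
Payoff layer (t=1): V(1,0)=0.0000, V(1,1)=82.0800
(0,0): S=57.0000. Δ = (V_up−V_dn)/(S_up−S_dn) = (82.0800−0.0000)/(82.0800−45.6000) = 2.2500. V = [p*·82.0800 + (1−p*)·0.0000]/1.21 = 43.4566. B = V − Δ·S = -84.7934.
The time-0 hedge costs 43.4566, which is the no-arbitrage price.

(0,0): Delta=2.2500 Bond=-84.7934
V0=43.4566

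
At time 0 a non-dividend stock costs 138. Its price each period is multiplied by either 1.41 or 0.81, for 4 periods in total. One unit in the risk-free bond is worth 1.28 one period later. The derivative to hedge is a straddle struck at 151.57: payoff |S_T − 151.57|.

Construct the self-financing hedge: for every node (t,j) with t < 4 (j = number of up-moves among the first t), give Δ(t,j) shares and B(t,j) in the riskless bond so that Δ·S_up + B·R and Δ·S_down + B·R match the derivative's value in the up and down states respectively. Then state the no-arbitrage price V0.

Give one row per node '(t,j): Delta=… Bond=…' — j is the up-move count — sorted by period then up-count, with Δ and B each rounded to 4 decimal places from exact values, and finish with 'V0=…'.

The replicating-portfolio and risk-neutral prices coincide; use p* = (1.28−0.81)/(1.41−0.81) = 0.7833 for the latter.
Terminal payoffs: V(4,0)=92.1655, V(4,1)=48.1622, V(4,2)=28.4362, V(4,3)=161.7740, V(4,4)=393.8807
Node (3,0) S=73.3389: V=(p*·48.1622+(1−p*)·92.1655)/1.28=45.0752; Δ=(48.1622−92.1655)/(103.4078−59.4045)=-1.0000; B=V−Δ·S=118.4141
Node (3,1) S=127.6639: V=(p*·28.4362+(1−p*)·48.1622)/1.28=25.5548; Δ=(28.4362−48.1622)/(180.0062−103.4078)=-0.2575; B=V−Δ·S=58.4316
Node (3,2) S=222.2298: V=(p*·161.7740+(1−p*)·28.4362)/1.28=103.8158; Δ=(161.7740−28.4362)/(313.3440−180.0062)=1.0000; B=V−Δ·S=-118.4141
Node (3,3) S=386.8445: V=(p*·393.8807+(1−p*)·161.7740)/1.28=268.4304; Δ=(393.8807−161.7740)/(545.4507−313.3440)=1.0000; B=V−Δ·S=-118.4141
Node (2,0) S=90.5418: V=(p*·25.5548+(1−p*)·45.0752)/1.28=23.2689; Δ=(25.5548−45.0752)/(127.6639−73.3389)=-0.3593; B=V−Δ·S=55.8029
Node (2,1) S=157.6098: V=(p*·103.8158+(1−p*)·25.5548)/1.28=67.8588; Δ=(103.8158−25.5548)/(222.2298−127.6639)=0.8276; B=V−Δ·S=-62.5762
Node (2,2) S=274.3578: V=(p*·268.4304+(1−p*)·103.8158)/1.28=181.8468; Δ=(268.4304−103.8158)/(386.8445−222.2298)=1.0000; B=V−Δ·S=-92.5110
Node (1,0) S=111.7800: V=(p*·67.8588+(1−p*)·23.2689)/1.28=45.4669; Δ=(67.8588−23.2689)/(157.6098−90.5418)=0.6648; B=V−Δ·S=-28.8495
Node (1,1) S=194.5800: V=(p*·181.8468+(1−p*)·67.8588)/1.28=122.7730; Δ=(181.8468−67.8588)/(274.3578−157.6098)=0.9764; B=V−Δ·S=-67.2071
Node (0,0) S=138.0000: V=(p*·122.7730+(1−p*)·45.4669)/1.28=82.8307; Δ=(122.7730−45.4669)/(194.5800−111.7800)=0.9336; B=V−Δ·S=-46.0127
Self-financing check: at every node Δ·S+B equals the discounted successor values.

(0,0): Delta=0.9336 Bond=-46.0127
(1,0): Delta=0.6648 Bond=-28.8495
(1,1): Delta=0.9764 Bond=-67.2071
(2,0): Delta=-0.3593 Bond=55.8029
(2,1): Delta=0.8276 Bond=-62.5762
(2,2): Delta=1.0000 Bond=-92.5110
(3,0): Delta=-1.0000 Bond=118.4141
(3,1): Delta=-0.2575 Bond=58.4316
(3,2): Delta=1.0000 Bond=-118.4141
(3,3): Delta=1.0000 Bond=-118.4141
V0=82.8307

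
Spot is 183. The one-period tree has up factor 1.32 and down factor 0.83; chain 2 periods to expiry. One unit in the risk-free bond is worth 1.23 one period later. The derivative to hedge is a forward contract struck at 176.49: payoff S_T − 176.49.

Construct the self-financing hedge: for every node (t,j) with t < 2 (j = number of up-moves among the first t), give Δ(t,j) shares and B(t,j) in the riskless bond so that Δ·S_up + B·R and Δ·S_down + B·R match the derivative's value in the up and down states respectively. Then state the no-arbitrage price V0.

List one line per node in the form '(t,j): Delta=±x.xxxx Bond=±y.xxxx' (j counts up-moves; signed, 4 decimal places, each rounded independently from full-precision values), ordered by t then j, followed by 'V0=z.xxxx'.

(0,0): Delta=1.0000 Bond=-116.6568
(1,0): Delta=1.0000 Bond=-143.4878
(1,1): Delta=1.0000 Bond=-143.4878
V0=66.3432

Risk-neutral probability p* = (R−d)/(u−d) = (1.23−0.83)/(1.32−0.83) = 0.8163.
Terminal values V(2,·): V(2,0)=-50.4213, V(2,1)=24.0048, V(2,2)=142.3692
(1,0): S=151.8900. Δ = (V_up−V_dn)/(S_up−S_dn) = (24.0048−-50.4213)/(200.4948−126.0687) = 1.0000. V = [p*·24.0048 + (1−p*)·-50.4213]/1.23 = 8.4022. B = V − Δ·S = -143.4878.
(1,1): S=241.5600. Δ = (V_up−V_dn)/(S_up−S_dn) = (142.3692−24.0048)/(318.8592−200.4948) = 1.0000. V = [p*·142.3692 + (1−p*)·24.0048]/1.23 = 98.0722. B = V − Δ·S = -143.4878.
(0,0): S=183.0000. Δ = (V_up−V_dn)/(S_up−S_dn) = (98.0722−8.4022)/(241.5600−151.8900) = 1.0000. V = [p*·98.0722 + (1−p*)·8.4022]/1.23 = 66.3432. B = V − Δ·S = -116.6568.
The time-0 hedge costs 66.3432, which is the no-arbitrage price.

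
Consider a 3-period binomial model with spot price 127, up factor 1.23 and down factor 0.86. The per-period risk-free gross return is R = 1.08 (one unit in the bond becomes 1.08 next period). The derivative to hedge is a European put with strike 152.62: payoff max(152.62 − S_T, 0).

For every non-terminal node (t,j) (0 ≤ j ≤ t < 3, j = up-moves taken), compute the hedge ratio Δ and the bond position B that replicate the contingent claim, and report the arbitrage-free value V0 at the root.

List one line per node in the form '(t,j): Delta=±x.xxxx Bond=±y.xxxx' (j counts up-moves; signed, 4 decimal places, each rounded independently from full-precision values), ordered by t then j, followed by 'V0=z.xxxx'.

The replicating-portfolio and risk-neutral prices coincide; use p* = (1.08−0.86)/(1.23−0.86) = 0.5946 for the latter.
Payoff layer (t=3): V(3,0)=71.8409, V(3,1)=37.0871, V(3,2)=0.0000, V(3,3)=0.0000
(2,0): S=93.9292. Δ = (V_up−V_dn)/(S_up−S_dn) = (37.0871−71.8409)/(115.5329−80.7791) = -1.0000. V = [p*·37.0871 + (1−p*)·71.8409]/1.08 = 47.3856. B = V − Δ·S = 141.3148.
(2,1): S=134.3406. Δ = (V_up−V_dn)/(S_up−S_dn) = (0.0000−37.0871)/(165.2389−115.5329) = -0.7461. V = [p*·0.0000 + (1−p*)·37.0871]/1.08 = 13.9216. B = V − Δ·S = 114.1569.
(2,2): S=192.1383. Δ = (V_up−V_dn)/(S_up−S_dn) = (0.0000−0.0000)/(236.3301−165.2389) = 0.0000. V = [p*·0.0000 + (1−p*)·0.0000]/1.08 = 0.0000. B = V − Δ·S = 0.0000.
(1,0): S=109.2200. Δ = (V_up−V_dn)/(S_up−S_dn) = (13.9216−47.3856)/(134.3406−93.9292) = -0.8281. V = [p*·13.9216 + (1−p*)·47.3856]/1.08 = 25.4519. B = V − Δ·S = 115.8953.
(1,1): S=156.2100. Δ = (V_up−V_dn)/(S_up−S_dn) = (0.0000−13.9216)/(192.1383−134.3406) = -0.2409. V = [p*·0.0000 + (1−p*)·13.9216]/1.08 = 5.2258. B = V − Δ·S = 42.8517.
(0,0): S=127.0000. Δ = (V_up−V_dn)/(S_up−S_dn) = (5.2258−25.4519)/(156.2100−109.2200) = -0.4304. V = [p*·5.2258 + (1−p*)·25.4519]/1.08 = 12.4311. B = V − Δ·S = 67.0963.
Root portfolio cost Δ·127+B reproduces V0=12.4311.

(0,0): Delta=-0.4304 Bond=67.0963
(1,0): Delta=-0.8281 Bond=115.8953
(1,1): Delta=-0.2409 Bond=42.8517
(2,0): Delta=-1.0000 Bond=141.3148
(2,1): Delta=-0.7461 Bond=114.1569
(2,2): Delta=0.0000 Bond=0.0000
V0=12.4311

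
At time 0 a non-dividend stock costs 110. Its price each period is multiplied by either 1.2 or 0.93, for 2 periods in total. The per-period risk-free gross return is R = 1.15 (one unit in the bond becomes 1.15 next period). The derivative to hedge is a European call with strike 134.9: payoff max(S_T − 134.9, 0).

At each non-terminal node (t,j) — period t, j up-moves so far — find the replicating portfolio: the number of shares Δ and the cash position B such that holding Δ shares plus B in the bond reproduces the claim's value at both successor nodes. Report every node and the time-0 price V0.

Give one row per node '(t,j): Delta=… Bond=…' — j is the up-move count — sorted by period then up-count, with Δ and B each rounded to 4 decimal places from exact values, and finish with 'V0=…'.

Risk-neutral probability p* = (R−d)/(u−d) = (1.15−0.93)/(1.2−0.93) = 0.8148.
Payoff layer (t=2): V(2,0)=0.0000, V(2,1)=0.0000, V(2,2)=23.5000
  t=1,j=0: stock 102.3000 → up 122.7600 (V=0.0000), down 95.1390 (V=0.0000). Price 0.0000; hedge Δ=0.0000, bond B=0.0000.
  t=1,j=1: stock 132.0000 → up 158.4000 (V=23.5000), down 122.7600 (V=0.0000). Price 16.6506; hedge Δ=0.6594, bond B=-70.3865.
  t=0,j=0: stock 110.0000 → up 132.0000 (V=16.6506), down 102.3000 (V=0.0000). Price 11.7975; hedge Δ=0.5606, bond B=-49.8713.
The time-0 hedge costs 11.7975, which is the no-arbitrage price.

(0,0): Delta=0.5606 Bond=-49.8713
(1,0): Delta=0.0000 Bond=0.0000
(1,1): Delta=0.6594 Bond=-70.3865
V0=11.7975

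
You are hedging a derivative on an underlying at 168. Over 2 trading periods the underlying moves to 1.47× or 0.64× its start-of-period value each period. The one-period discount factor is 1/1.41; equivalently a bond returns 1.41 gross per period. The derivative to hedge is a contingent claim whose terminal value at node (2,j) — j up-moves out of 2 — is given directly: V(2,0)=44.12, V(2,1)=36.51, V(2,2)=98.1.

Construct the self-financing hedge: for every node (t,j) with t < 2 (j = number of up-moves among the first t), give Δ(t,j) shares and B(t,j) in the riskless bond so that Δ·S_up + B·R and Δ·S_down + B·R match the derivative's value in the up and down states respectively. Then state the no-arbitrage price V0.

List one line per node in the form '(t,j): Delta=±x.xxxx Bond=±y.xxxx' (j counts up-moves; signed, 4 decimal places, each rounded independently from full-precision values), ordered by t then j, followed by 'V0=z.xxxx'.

Under the risk-neutral measure, an up-move has probability p* = (R−d)/(u−d) = 0.9277 and values discount at R = 1.41.
Terminal payoffs: V(2,0)=44.1200, V(2,1)=36.5100, V(2,2)=98.1000
(1,0): S=107.5200. Δ = (V_up−V_dn)/(S_up−S_dn) = (36.5100−44.1200)/(158.0544−68.8128) = -0.0853. V = [p*·36.5100 + (1−p*)·44.1200]/1.41 = 26.2838. B = V − Δ·S = 35.4524.
(1,1): S=246.9600. Δ = (V_up−V_dn)/(S_up−S_dn) = (98.1000−36.5100)/(363.0312−158.0544) = 0.3005. V = [p*·98.1000 + (1−p*)·36.5100]/1.41 = 66.4168. B = V − Δ·S = -7.7880.
(0,0): S=168.0000. Δ = (V_up−V_dn)/(S_up−S_dn) = (66.4168−26.2838)/(246.9600−107.5200) = 0.2878. V = [p*·66.4168 + (1−p*)·26.2838]/1.41 = 45.0465. B = V − Δ·S = -3.3065.
Each (Δ,B) replicates both successor values, so the strategy is self-financing and V0 is arbitrage-free.

(0,0): Delta=0.2878 Bond=-3.3065
(1,0): Delta=-0.0853 Bond=35.4524
(1,1): Delta=0.3005 Bond=-7.7880
V0=45.0465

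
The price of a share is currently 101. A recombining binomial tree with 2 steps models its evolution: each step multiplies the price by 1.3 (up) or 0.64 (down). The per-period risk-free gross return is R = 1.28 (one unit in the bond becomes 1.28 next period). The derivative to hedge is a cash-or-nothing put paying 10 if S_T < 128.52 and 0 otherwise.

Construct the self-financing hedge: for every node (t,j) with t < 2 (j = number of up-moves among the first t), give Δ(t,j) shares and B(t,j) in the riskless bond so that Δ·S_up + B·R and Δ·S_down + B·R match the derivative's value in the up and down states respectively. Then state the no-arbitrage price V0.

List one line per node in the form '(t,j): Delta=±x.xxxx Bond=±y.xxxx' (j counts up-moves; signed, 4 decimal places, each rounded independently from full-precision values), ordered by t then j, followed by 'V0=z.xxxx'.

Under the risk-neutral measure, an up-move has probability p* = (R−d)/(u−d) = 0.9697 and values discount at R = 1.28.
Payoff layer (t=2): V(2,0)=10.0000, V(2,1)=10.0000, V(2,2)=0.0000
(1,0): S=64.6400. Δ = (V_up−V_dn)/(S_up−S_dn) = (10.0000−10.0000)/(84.0320−41.3696) = 0.0000. V = [p*·10.0000 + (1−p*)·10.0000]/1.28 = 7.8125. B = V − Δ·S = 7.8125.
(1,1): S=131.3000. Δ = (V_up−V_dn)/(S_up−S_dn) = (0.0000−10.0000)/(170.6900−84.0320) = -0.1154. V = [p*·0.0000 + (1−p*)·10.0000]/1.28 = 0.2367. B = V − Δ·S = 15.3883.
(0,0): S=101.0000. Δ = (V_up−V_dn)/(S_up−S_dn) = (0.2367−7.8125)/(131.3000−64.6400) = -0.1136. V = [p*·0.2367 + (1−p*)·7.8125]/1.28 = 0.3643. B = V − Δ·S = 11.8427.
Self-financing check: at every node Δ·S+B equals the discounted successor values.

(0,0): Delta=-0.1136 Bond=11.8427
(1,0): Delta=0.0000 Bond=7.8125
(1,1): Delta=-0.1154 Bond=15.3883
V0=0.3643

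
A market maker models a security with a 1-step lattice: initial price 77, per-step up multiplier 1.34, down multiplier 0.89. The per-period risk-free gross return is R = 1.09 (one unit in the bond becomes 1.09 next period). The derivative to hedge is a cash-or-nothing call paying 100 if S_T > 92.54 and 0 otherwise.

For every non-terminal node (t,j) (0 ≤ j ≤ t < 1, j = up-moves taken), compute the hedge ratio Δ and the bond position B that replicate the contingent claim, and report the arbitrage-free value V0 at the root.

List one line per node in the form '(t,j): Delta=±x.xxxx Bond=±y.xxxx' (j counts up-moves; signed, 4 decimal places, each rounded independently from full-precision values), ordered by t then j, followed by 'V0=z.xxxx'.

(0,0): Delta=2.8860 Bond=-181.4475
V0=40.7747

No-arbitrage ⇒ martingale measure with p* = (R−d)/(u−d) = 0.4444.
At expiry t=1: V(1,0)=0.0000, V(1,1)=100.0000
(0,0): S=77.0000. Δ = (V_up−V_dn)/(S_up−S_dn) = (100.0000−0.0000)/(103.1800−68.5300) = 2.8860. V = [p*·100.0000 + (1−p*)·0.0000]/1.09 = 40.7747. B = V − Δ·S = -181.4475.
Check: Δ(0,0)·S0 + B(0,0) = 40.7747 = V0.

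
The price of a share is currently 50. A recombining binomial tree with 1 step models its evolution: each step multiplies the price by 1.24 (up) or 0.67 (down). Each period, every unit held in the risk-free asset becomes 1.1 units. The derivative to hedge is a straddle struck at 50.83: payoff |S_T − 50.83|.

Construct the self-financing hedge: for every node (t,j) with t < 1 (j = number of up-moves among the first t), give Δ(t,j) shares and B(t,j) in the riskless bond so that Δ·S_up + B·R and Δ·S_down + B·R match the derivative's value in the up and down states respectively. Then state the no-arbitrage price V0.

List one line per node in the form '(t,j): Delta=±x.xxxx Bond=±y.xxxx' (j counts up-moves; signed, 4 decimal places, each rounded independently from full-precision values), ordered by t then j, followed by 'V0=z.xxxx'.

(0,0): Delta=-0.2161 Bond=22.3370
V0=11.5300

The replicating-portfolio and risk-neutral prices coincide; use p* = (1.1−0.67)/(1.24−0.67) = 0.7544 for the latter.
Terminal payoffs: V(1,0)=17.3300, V(1,1)=11.1700
(0,0): S=50.0000. Δ = (V_up−V_dn)/(S_up−S_dn) = (11.1700−17.3300)/(62.0000−33.5000) = -0.2161. V = [p*·11.1700 + (1−p*)·17.3300]/1.1 = 11.5300. B = V − Δ·S = 22.3370.
Check: Δ(0,0)·S0 + B(0,0) = 11.5300 = V0.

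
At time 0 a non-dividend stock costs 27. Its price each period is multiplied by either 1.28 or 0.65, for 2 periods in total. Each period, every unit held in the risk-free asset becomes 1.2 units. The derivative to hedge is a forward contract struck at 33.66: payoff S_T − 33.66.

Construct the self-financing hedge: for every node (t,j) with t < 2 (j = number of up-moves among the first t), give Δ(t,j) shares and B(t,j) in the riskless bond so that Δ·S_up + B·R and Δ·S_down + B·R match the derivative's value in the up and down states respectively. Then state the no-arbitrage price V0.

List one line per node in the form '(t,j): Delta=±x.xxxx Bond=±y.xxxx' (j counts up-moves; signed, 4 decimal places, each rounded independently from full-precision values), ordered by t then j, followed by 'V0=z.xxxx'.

(0,0): Delta=1.0000 Bond=-23.3750
(1,0): Delta=1.0000 Bond=-28.0500
(1,1): Delta=1.0000 Bond=-28.0500
V0=3.6250

Risk-neutral probability p* = (R−d)/(u−d) = (1.2−0.65)/(1.28−0.65) = 0.8730.
Terminal payoffs: V(2,0)=-22.2525, V(2,1)=-11.1960, V(2,2)=10.5768
  t=1,j=0: stock 17.5500 → up 22.4640 (V=-11.1960), down 11.4075 (V=-22.2525). Price -10.5000; hedge Δ=1.0000, bond B=-28.0500.
  t=1,j=1: stock 34.5600 → up 44.2368 (V=10.5768), down 22.4640 (V=-11.1960). Price 6.5100; hedge Δ=1.0000, bond B=-28.0500.
  t=0,j=0: stock 27.0000 → up 34.5600 (V=6.5100), down 17.5500 (V=-10.5000). Price 3.6250; hedge Δ=1.0000, bond B=-23.3750.
Each (Δ,B) replicates both successor values, so the strategy is self-financing and V0 is arbitrage-free.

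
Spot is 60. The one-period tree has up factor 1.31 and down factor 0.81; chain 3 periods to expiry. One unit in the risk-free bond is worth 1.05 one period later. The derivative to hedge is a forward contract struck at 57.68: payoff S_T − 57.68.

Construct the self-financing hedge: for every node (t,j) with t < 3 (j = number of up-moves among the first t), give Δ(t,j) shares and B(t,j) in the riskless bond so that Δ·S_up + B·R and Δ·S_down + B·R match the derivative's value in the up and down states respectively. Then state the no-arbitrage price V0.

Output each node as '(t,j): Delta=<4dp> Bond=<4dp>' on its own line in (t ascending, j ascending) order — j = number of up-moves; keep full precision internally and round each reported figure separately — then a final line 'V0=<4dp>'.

Risk-neutral probability p* = (R−d)/(u−d) = (1.05−0.81)/(1.31−0.81) = 0.4800.
Terminal values V(3,·): V(3,0)=-25.7935, V(3,1)=-6.1105, V(3,2)=25.7225, V(3,3)=77.2055
  t=2,j=0: stock 39.3660 → up 51.5695 (V=-6.1105), down 31.8865 (V=-25.7935). Price -15.5673; hedge Δ=1.0000, bond B=-54.9333.
  t=2,j=1: stock 63.6660 → up 83.4025 (V=25.7225), down 51.5695 (V=-6.1105). Price 8.7327; hedge Δ=1.0000, bond B=-54.9333.
  t=2,j=2: stock 102.9660 → up 134.8855 (V=77.2055), down 83.4025 (V=25.7225). Price 48.0327; hedge Δ=1.0000, bond B=-54.9333.
  t=1,j=0: stock 48.6000 → up 63.6660 (V=8.7327), down 39.3660 (V=-15.5673). Price -3.7175; hedge Δ=1.0000, bond B=-52.3175.
  t=1,j=1: stock 78.6000 → up 102.9660 (V=48.0327), down 63.6660 (V=8.7327). Price 26.2825; hedge Δ=1.0000, bond B=-52.3175.
  t=0,j=0: stock 60.0000 → up 78.6000 (V=26.2825), down 48.6000 (V=-3.7175). Price 10.1738; hedge Δ=1.0000, bond B=-49.8262.
Each (Δ,B) replicates both successor values, so the strategy is self-financing and V0 is arbitrage-free.

(0,0): Delta=1.0000 Bond=-49.8262
(1,0): Delta=1.0000 Bond=-52.3175
(1,1): Delta=1.0000 Bond=-52.3175
(2,0): Delta=1.0000 Bond=-54.9333
(2,1): Delta=1.0000 Bond=-54.9333
(2,2): Delta=1.0000 Bond=-54.9333
V0=10.1738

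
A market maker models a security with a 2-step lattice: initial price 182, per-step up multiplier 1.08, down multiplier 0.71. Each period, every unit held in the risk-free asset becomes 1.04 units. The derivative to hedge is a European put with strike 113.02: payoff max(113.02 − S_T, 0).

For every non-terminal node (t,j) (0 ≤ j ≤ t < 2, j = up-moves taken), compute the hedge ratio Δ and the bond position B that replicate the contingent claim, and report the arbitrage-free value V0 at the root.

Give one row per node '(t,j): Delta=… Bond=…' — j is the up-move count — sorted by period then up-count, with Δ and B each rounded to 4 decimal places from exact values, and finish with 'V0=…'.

(0,0): Delta=-0.0328 Bond=6.2067
(1,0): Delta=-0.4450 Bond=59.7082
(1,1): Delta=0.0000 Bond=0.0000
V0=0.2299

The replicating-portfolio and risk-neutral prices coincide; use p* = (1.04−0.71)/(1.08−0.71) = 0.8919 for the latter.
Terminal payoffs: V(2,0)=21.2738, V(2,1)=0.0000, V(2,2)=0.0000
(1,0): S=129.2200. Δ = (V_up−V_dn)/(S_up−S_dn) = (0.0000−21.2738)/(139.5576−91.7462) = -0.4450. V = [p*·0.0000 + (1−p*)·21.2738]/1.04 = 2.2114. B = V − Δ·S = 59.7082.
(1,1): S=196.5600. Δ = (V_up−V_dn)/(S_up−S_dn) = (0.0000−0.0000)/(212.2848−139.5576) = 0.0000. V = [p*·0.0000 + (1−p*)·0.0000]/1.04 = 0.0000. B = V − Δ·S = 0.0000.
(0,0): S=182.0000. Δ = (V_up−V_dn)/(S_up−S_dn) = (0.0000−2.2114)/(196.5600−129.2200) = -0.0328. V = [p*·0.0000 + (1−p*)·2.2114]/1.04 = 0.2299. B = V − Δ·S = 6.2067.
Self-financing check: at every node Δ·S+B equals the discounted successor values.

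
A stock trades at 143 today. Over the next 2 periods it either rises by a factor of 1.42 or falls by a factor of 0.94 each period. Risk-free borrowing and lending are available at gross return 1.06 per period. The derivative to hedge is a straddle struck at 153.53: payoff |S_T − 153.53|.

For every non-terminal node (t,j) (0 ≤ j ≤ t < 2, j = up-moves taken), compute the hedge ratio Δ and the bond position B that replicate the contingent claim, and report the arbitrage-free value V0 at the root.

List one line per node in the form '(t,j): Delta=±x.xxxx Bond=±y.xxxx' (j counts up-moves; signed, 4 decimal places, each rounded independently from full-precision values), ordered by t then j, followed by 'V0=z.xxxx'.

Risk-neutral probability p* = (R−d)/(u−d) = (1.06−0.94)/(1.42−0.94) = 0.2500.
Terminal payoffs: V(2,0)=27.1752, V(2,1)=37.3464, V(2,2)=134.8152
Node (1,0) S=134.4200: V=(p*·37.3464+(1−p*)·27.1752)/1.06=28.0358; Δ=(37.3464−27.1752)/(190.8764−126.3548)=0.1576; B=V−Δ·S=6.8458
Node (1,1) S=203.0600: V=(p*·134.8152+(1−p*)·37.3464)/1.06=58.2204; Δ=(134.8152−37.3464)/(288.3452−190.8764)=1.0000; B=V−Δ·S=-144.8396
Node (0,0) S=143.0000: V=(p*·58.2204+(1−p*)·28.0358)/1.06=33.5679; Δ=(58.2204−28.0358)/(203.0600−134.4200)=0.4398; B=V−Δ·S=-29.3165
Self-financing check: at every node Δ·S+B equals the discounted successor values.

(0,0): Delta=0.4398 Bond=-29.3165
(1,0): Delta=0.1576 Bond=6.8458
(1,1): Delta=1.0000 Bond=-144.8396
V0=33.5679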